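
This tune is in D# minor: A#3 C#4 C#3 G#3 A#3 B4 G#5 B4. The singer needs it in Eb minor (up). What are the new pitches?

Bb3 Db4 Db3 Ab3 Bb3 Cb5 Ab5 Cb5

D# minor to Eb minor up is a diminished second, so every note moves up by that interval.
A#3 becomes Bb3
C#4 becomes Db4
C#3 becomes Db3
G#3 becomes Ab3
A#3 becomes Bb3
B4 becomes Cb5
G#5 becomes Ab5
B4 becomes Cb5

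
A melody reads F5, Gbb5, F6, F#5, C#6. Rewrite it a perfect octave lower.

F4 Gbb4 F5 F#4 C#5

A perfect octave down from F5 gives F4.
Gbb5: an octave down reaches G, and 12 semitones makes it Gbb4.
A perfect octave down from F6 gives F5.
F#5 down a perfect octave is F#4.
C#6: an octave down reaches C, and 12 semitones makes it C#5.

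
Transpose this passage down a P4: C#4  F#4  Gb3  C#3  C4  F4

C#4 → G#3
F#4 → C#4
Gb3 → Db3
C#3 → G#2
C4 → G3
F4 → C4

G#3 C#4 Db3 G#2 G3 C4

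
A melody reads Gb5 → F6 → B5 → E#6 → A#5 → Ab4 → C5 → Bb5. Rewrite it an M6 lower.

Bbb4 Ab5 D5 G#5 C#5 Cb4 Eb4 Db5

Gb5 down a major sixth is Bbb4.
F6: a sixth down reaches A, and 9 semitones makes it Ab5.
B5 down a major sixth is D5.
A major sixth down from E#6 gives G#5.
A#5: a sixth down reaches C, and 9 semitones makes it C#5.
Ab4 down a major sixth is Cb4.
A major sixth down from C5 gives Eb4.
Bb5 down a major sixth is Db5.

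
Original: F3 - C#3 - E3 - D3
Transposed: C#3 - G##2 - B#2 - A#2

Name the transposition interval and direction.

down a diminished fourth

Take the first pair: F3 → C#3. F to C spans 4 letter names, so the interval is some kind of fourth.
C#3 to F3 is 4 semitones, which makes it a diminished fourth; the second version is lower, so the direction is down.
Checking another pair — D3 → A#2 — gives the same interval.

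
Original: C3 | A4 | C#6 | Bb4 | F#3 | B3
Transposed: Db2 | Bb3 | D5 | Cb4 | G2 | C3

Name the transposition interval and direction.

down a major seventh

Take the first pair: C3 → Db2. C to D spans 7 letter names, so the interval is some kind of seventh.
Db2 to C3 is 11 semitones, which makes it a major seventh; the second version is lower, so the direction is down.
Checking another pair — B3 → C3 — gives the same interval.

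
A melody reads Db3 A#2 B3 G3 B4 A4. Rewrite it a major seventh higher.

C4 G##3 A#4 F#4 A#5 G#5

Db3 up a major seventh is C4.
A major seventh up from A#2 gives G##3.
B3: a seventh up reaches A, and 11 semitones makes it A#4.
G3: a seventh up reaches F, and 11 semitones makes it F#4.
B4: a seventh up reaches A, and 11 semitones makes it A#5.
A4: a seventh up reaches G, and 11 semitones makes it G#5.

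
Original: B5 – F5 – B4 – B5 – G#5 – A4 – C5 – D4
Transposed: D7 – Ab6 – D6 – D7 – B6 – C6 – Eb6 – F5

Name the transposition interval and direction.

up a minor tenth

Take the first pair: B5 → D7. B to D spans 10 letter names, so the interval is some kind of tenth.
B5 to D7 is 15 semitones, which makes it a minor tenth; the second version is higher, so the direction is up.
Checking another pair — D4 → F5 — gives the same interval.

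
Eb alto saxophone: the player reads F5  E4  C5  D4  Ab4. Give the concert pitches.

Ab4 G3 Eb4 F3 Cb4

The Eb alto saxophone sounds a major sixth below written, so transpose each written note down a major sixth.
F5 gives Ab4
E4 gives G3
C5 gives Eb4
D4 gives F3
Ab4 gives Cb4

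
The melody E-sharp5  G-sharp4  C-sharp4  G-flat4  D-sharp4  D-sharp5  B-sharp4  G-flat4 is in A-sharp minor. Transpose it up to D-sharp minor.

A-sharp minor to D-sharp minor up is a perfect fourth, so every note moves up by that interval.
E#5 to A#5
G#4 to C#5
C#4 to F#4
Gb4 to Cb5
D#4 to G#4
D#5 to G#5
B#4 to E#5
Gb4 to Cb5

A#5 C#5 F#4 Cb5 G#4 G#5 E#5 Cb5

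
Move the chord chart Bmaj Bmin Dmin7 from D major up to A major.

F#maj F#min Amin7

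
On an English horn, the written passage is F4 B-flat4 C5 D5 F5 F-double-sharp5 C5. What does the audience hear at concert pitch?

Bb3 Eb4 F4 G4 Bb4 B#4 F4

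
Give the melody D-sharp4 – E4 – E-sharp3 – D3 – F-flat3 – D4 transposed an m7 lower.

A minor seventh down from D#4 gives E#3.
A minor seventh down from E4 gives F#3.
A minor seventh down from E#3 gives F##2.
D3: a seventh down reaches E, and 10 semitones makes it E2.
Fb3: a seventh down reaches G, and 10 semitones makes it Gb2.
D4 down a minor seventh is E3.

E#3 F#3 F##2 E2 Gb2 E3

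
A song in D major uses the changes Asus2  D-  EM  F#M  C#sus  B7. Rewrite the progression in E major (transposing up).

Bsus2 E- F#M G#M D#sus C#7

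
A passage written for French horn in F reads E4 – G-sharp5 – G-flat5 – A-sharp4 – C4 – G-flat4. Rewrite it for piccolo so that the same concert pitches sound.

A2 C#4 Cb4 D#3 F2 Cb3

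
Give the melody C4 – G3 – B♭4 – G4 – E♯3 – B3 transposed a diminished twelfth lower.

F#2 C#2 E3 C#3 A##1 E#2

C4 becomes F#2
G3 becomes C#2
Bb4 becomes E3
G4 becomes C#3
E#3 becomes A##1
B3 becomes E#2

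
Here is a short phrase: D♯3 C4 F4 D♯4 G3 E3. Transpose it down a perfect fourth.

A perfect fourth down from D#3 gives A#2.
C4: a fourth down reaches G, and 5 semitones makes it G3.
F4: a fourth down reaches C, and 5 semitones makes it C4.
A perfect fourth down from D#4 gives A#3.
G3 down a perfect fourth is D3.
A perfect fourth down from E3 gives B2.

A#2 G3 C4 A#3 D3 B2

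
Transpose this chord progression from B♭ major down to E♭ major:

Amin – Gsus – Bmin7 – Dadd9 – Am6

B♭ major down to E♭ major is a perfect fifth; each chord root moves by that interval while the quality stays the same.
Amin: root A down a perfect fifth → D, giving Dmin.
Gsus: root G down a perfect fifth → C, giving Csus.
Bmin7: root B down a perfect fifth → E, giving Emin7.
Dadd9: root D down a perfect fifth → G, giving Gadd9.
Am6: root A down a perfect fifth → D, giving Dm6.

Dmin Csus Emin7 Gadd9 Dm6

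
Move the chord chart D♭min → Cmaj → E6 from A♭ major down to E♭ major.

A♭ major down to E♭ major is a perfect fourth; each chord root moves by that interval while the quality stays the same.
D♭min: root D♭ down a perfect fourth → Ab, giving Abmin.
Cmaj: root C down a perfect fourth → G, giving Gmaj.
E6: root E down a perfect fourth → B, giving B6.

Abmin Gmaj B6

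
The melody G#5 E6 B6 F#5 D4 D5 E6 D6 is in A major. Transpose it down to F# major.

A major to F# major down is a minor third, so every note moves down by that interval.
G#5 -> E#5
E6 -> C#6
B6 -> G#6
F#5 -> D#5
D4 -> B3
D5 -> B4
E6 -> C#6
D6 -> B5

E#5 C#6 G#6 D#5 B3 B4 C#6 B5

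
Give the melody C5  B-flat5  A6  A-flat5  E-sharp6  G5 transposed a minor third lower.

C5 down a minor third is A4.
A minor third down from Bb5 gives G5.
A6: a third down reaches F, and 3 semitones makes it F#6.
Ab5: a third down reaches F, and 3 semitones makes it F5.
E#6 down a minor third is C##6.
A minor third down from G5 gives E5.

A4 G5 F#6 F5 C##6 E5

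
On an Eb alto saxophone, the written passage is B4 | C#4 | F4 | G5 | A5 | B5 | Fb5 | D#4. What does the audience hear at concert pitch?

D4 E3 Ab3 Bb4 C5 D5 Abb4 F#3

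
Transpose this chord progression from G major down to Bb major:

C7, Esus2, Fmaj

G major down to Bb major is a major sixth; each chord root moves by that interval while the quality stays the same.
C7: root C down a major sixth → Eb, giving Eb7.
Esus2: root E down a major sixth → G, giving Gsus2.
Fmaj: root F down a major sixth → Ab, giving Abmaj.

Eb7 Gsus2 Abmaj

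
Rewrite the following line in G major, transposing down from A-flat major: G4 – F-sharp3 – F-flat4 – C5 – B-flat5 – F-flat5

F#4 E#3 Eb4 B4 A5 Eb5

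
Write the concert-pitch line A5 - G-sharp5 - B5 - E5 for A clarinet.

Written C4 sounds as A3 on the A clarinet, so concert pitches are written a minor third up.
A5 gives C6
G#5 gives B5
B5 gives D6
E5 gives G5

C6 B5 D6 G5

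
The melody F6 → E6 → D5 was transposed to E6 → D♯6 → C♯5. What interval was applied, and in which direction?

From F6 to E6 is 2 letter names — a second of some quality.
E6 to F6 is 1 semitone, which makes it a minor second; the second version is lower, so the direction is down.
Checking another pair — D5 → C#5 — gives the same interval.

down a minor second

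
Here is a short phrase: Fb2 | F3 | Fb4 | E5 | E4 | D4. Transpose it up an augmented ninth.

G3 G#4 G5 F##6 F##5 E#5

Fb2: a ninth up reaches G, and 15 semitones makes it G3.
F3 up an augmented ninth is G#4.
Fb4 up an augmented ninth is G5.
E5: a ninth up reaches F, and 15 semitones makes it F##6.
E4: a ninth up reaches F, and 15 semitones makes it F##5.
D4: a ninth up reaches E, and 15 semitones makes it E#5.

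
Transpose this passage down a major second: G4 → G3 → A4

G4 gives F4
G3 gives F3
A4 gives G4

F4 F3 G4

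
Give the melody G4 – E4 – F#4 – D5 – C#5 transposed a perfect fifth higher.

D5 B4 C#5 A5 G#5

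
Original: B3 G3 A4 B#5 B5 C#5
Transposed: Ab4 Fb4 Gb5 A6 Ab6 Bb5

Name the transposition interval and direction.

up a diminished seventh

Take the first pair: B3 → Ab4. B to A spans 7 letter names, so the interval is some kind of seventh.
B3 to Ab4 is 9 semitones, which makes it a diminished seventh; the second version is higher, so the direction is up.
Checking another pair — C#5 → Bb5 — gives the same interval.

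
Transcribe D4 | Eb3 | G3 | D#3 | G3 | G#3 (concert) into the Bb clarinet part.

Written C4 sounds as Bb3 on the Bb clarinet, so concert pitches are written a major second up.
D4 becomes E4
Eb3 becomes F3
G3 becomes A3
D#3 becomes E#3
G3 becomes A3
G#3 becomes A#3

E4 F3 A3 E#3 A3 A#3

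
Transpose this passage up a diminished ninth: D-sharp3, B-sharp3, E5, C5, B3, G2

Eb4 C5 Fb6 Dbb6 Cb5 Abb3

D#3: a ninth up reaches E, and 12 semitones makes it Eb4.
B#3: a ninth up reaches C, and 12 semitones makes it C5.
E5 up a diminished ninth is Fb6.
C5 up a diminished ninth is Dbb6.
B3 up a diminished ninth is Cb5.
G2: a ninth up reaches A, and 12 semitones makes it Abb3.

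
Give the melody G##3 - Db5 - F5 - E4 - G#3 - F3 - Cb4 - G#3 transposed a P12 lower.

C##2 Gb3 Bb3 A2 C#2 Bb1 Fb2 C#2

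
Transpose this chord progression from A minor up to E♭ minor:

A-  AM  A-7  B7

A minor up to E♭ minor is a diminished fifth; each chord root moves by that interval while the quality stays the same.
A-: root A up a diminished fifth → Eb, giving Eb-.
AM: root A up a diminished fifth → Eb, giving EbM.
A-7: root A up a diminished fifth → Eb, giving Eb-7.
B7: root B up a diminished fifth → F, giving F7.

Eb- EbM Eb-7 F7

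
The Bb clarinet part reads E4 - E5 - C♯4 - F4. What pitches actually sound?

The Bb clarinet sounds a major second below written, so transpose each written note down a major second.
E4 to D4
E5 to D5
C#4 to B3
F4 to Eb4

D4 D5 B3 Eb4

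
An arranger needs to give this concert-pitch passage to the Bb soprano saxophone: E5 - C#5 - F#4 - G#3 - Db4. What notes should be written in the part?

Written C4 sounds as Bb3 on the Bb soprano saxophone, so concert pitches are written a major second up.
E5 -> F#5
C#5 -> D#5
F#4 -> G#4
G#3 -> A#3
Db4 -> Eb4

F#5 D#5 G#4 A#3 Eb4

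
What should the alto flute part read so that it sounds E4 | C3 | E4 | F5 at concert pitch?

The alto flute sounds a perfect fourth below written, so the written part must be a perfect fourth above concert — transpose each note up.
E4 -> A4
C3 -> F3
E4 -> A4
F5 -> Bb5

A4 F3 A4 Bb5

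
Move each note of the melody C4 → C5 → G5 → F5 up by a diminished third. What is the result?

C4 up a diminished third is Ebb4.
A diminished third up from C5 gives Ebb5.
A diminished third up from G5 gives Bbb5.
F5 up a diminished third is Abb5.

Ebb4 Ebb5 Bbb5 Abb5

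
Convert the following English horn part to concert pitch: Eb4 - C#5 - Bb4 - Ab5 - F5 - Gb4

The English horn sounds a perfect fifth below written, so transpose each written note down a perfect fifth.
Eb4 to Ab3
C#5 to F#4
Bb4 to Eb4
Ab5 to Db5
F5 to Bb4
Gb4 to Cb4

Ab3 F#4 Eb4 Db5 Bb4 Cb4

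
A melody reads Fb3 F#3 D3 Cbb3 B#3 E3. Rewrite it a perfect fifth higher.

Cb4 C#4 A3 Gbb3 F##4 B3

Fb3 -> Cb4
F#3 -> C#4
D3 -> A3
Cbb3 -> Gbb3
B#3 -> F##4
E3 -> B3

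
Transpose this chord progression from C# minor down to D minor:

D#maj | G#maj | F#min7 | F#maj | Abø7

C# minor down to D minor is a major seventh; each chord root moves by that interval while the quality stays the same.
D#maj: root D# down a major seventh → E, giving Emaj.
G#maj: root G# down a major seventh → A, giving Amaj.
F#min7: root F# down a major seventh → G, giving Gmin7.
F#maj: root F# down a major seventh → G, giving Gmaj.
Abø7: root Ab down a major seventh → Bbb, giving Bbbø7.

Emaj Amaj Gmin7 Gmaj Bbbø7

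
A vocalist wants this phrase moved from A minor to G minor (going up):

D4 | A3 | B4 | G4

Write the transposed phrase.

From A up to G is a minor seventh; apply that to each pitch.
D4 -> C5
A3 -> G4
B4 -> A5
G4 -> F5

C5 G4 A5 F5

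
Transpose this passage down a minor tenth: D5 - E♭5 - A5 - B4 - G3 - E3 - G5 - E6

B3 C4 F#4 G#3 E2 C#2 E4 C#5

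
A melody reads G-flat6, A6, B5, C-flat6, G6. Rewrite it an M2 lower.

Fb6 G6 A5 Bbb5 F6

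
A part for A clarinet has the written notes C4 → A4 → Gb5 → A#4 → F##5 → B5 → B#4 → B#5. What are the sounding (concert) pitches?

A3 F#4 Eb5 F##4 D##5 G#5 G##4 G##5

The A clarinet sounds a minor third below written, so transpose each written note down a minor third.
C4 to A3
A4 to F#4
Gb5 to Eb5
A#4 to F##4
F##5 to D##5
B5 to G#5
B#4 to G##4
B#5 to G##5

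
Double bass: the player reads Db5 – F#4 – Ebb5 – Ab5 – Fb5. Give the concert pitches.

Written C4 on the double bass sounds as C3, a perfect octave lower; apply that shift to every note.
Db5 → Db4
F#4 → F#3
Ebb5 → Ebb4
Ab5 → Ab4
Fb5 → Fb4

Db4 F#3 Ebb4 Ab4 Fb4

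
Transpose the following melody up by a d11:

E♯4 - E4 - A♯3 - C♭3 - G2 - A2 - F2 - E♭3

A5 Ab5 D5 Fbb4 Cb4 Db4 Bbb3 Abb4

E#4 → A5
E4 → Ab5
A#3 → D5
Cb3 → Fbb4
G2 → Cb4
A2 → Db4
F2 → Bbb3
Eb3 → Abb4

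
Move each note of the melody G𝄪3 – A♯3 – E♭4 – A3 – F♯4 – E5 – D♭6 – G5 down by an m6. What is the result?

G##3: a sixth down reaches B, and 8 semitones makes it B##2.
A minor sixth down from A#3 gives C##3.
Eb4 down a minor sixth is G3.
A3: a sixth down reaches C, and 8 semitones makes it C#3.
F#4: a sixth down reaches A, and 8 semitones makes it A#3.
A minor sixth down from E5 gives G#4.
A minor sixth down from Db6 gives F5.
G5: a sixth down reaches B, and 8 semitones makes it B4.

B##2 C##3 G3 C#3 A#3 G#4 F5 B4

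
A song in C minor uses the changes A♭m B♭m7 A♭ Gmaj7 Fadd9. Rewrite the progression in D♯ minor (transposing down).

C minor down to D♯ minor is a diminished seventh; each chord root moves by that interval while the quality stays the same.
A♭m: root A♭ down a diminished seventh → B, giving Bm.
B♭m7: root B♭ down a diminished seventh → C#, giving C#m7.
A♭: root A♭ down a diminished seventh → B, giving B.
Gmaj7: root G down a diminished seventh → A#, giving A#maj7.
Fadd9: root F down a diminished seventh → G#, giving G#add9.

Bm C#m7 B A#maj7 G#add9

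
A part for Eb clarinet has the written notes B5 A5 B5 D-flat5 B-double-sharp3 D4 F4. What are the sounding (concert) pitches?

D6 C6 D6 Fb5 D##4 F4 Ab4

Written C4 on the Eb clarinet sounds as Eb4, a minor third higher; apply that shift to every note.
B5 → D6
A5 → C6
B5 → D6
Db5 → Fb5
B##3 → D##4
D4 → F4
F4 → Ab4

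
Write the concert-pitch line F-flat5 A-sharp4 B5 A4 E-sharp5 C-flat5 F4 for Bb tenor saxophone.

Gb6 B#5 C#7 B5 F##6 Db6 G5

Written C4 sounds as Bb2 on the Bb tenor saxophone, so concert pitches are written a major ninth up.
Fb5 → Gb6
A#4 → B#5
B5 → C#7
A4 → B5
E#5 → F##6
Cb5 → Db6
F4 → G5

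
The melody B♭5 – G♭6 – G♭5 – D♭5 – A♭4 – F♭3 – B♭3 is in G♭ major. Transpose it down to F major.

G♭ major to F major down is a minor second, so every note moves down by that interval.
Bb5 becomes A5
Gb6 becomes F6
Gb5 becomes F5
Db5 becomes C5
Ab4 becomes G4
Fb3 becomes Eb3
Bb3 becomes A3

A5 F6 F5 C5 G4 Eb3 A3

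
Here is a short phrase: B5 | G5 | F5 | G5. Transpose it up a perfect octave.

B6 G6 F6 G6

B5 to B6
G5 to G6
F5 to F6
G5 to G6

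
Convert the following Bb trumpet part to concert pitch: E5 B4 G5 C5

The Bb trumpet sounds a major second below written, so transpose each written note down a major second.
E5 becomes D5
B4 becomes A4
G5 becomes F5
C5 becomes Bb4

D5 A4 F5 Bb4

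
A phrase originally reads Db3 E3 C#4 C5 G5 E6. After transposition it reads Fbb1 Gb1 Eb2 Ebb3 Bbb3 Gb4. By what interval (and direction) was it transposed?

down an augmented thirteenth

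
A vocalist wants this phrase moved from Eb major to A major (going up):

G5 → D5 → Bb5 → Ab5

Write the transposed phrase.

C#6 G#5 E6 D6

Eb major to A major up is an augmented fourth, so every note moves up by that interval.
G5 gives C#6
D5 gives G#5
Bb5 gives E6
Ab5 gives D6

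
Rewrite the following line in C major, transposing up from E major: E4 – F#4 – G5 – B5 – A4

C5 D5 Eb6 G6 F5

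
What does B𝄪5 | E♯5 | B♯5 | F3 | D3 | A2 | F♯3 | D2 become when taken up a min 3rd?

B##5 gives D##6
E#5 gives G#5
B#5 gives D#6
F3 gives Ab3
D3 gives F3
A2 gives C3
F#3 gives A3
D2 gives F2

D##6 G#5 D#6 Ab3 F3 C3 A3 F2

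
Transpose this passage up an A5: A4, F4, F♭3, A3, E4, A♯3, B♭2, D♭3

E#5 C#5 C4 E#4 B#4 E##4 F#3 A3

An augmented fifth up from A4 gives E#5.
An augmented fifth up from F4 gives C#5.
Fb3: a fifth up reaches C, and 8 semitones makes it C4.
A3: a fifth up reaches E, and 8 semitones makes it E#4.
E4 up an augmented fifth is B#4.
A#3: a fifth up reaches E, and 8 semitones makes it E##4.
Bb2 up an augmented fifth is F#3.
Db3: a fifth up reaches A, and 8 semitones makes it A3.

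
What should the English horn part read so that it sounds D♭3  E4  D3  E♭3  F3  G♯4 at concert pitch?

Ab3 B4 A3 Bb3 C4 D#5

The English horn sounds a perfect fifth below written, so the written part must be a perfect fifth above concert — transpose each note up.
Db3 → Ab3
E4 → B4
D3 → A3
Eb3 → Bb3
F3 → C4
G#4 → D#5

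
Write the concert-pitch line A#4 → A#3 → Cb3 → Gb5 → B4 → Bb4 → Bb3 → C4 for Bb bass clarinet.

The Bb bass clarinet sounds a major ninth below written, so the written part must be a major ninth above concert — transpose each note up.
A#4 becomes B#5
A#3 becomes B#4
Cb3 becomes Db4
Gb5 becomes Ab6
B4 becomes C#6
Bb4 becomes C6
Bb3 becomes C5
C4 becomes D5

B#5 B#4 Db4 Ab6 C#6 C6 C5 D5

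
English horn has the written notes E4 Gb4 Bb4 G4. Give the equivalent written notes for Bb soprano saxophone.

First find concert pitch: the English horn sounds a perfect fifth below written, so E4 Gb4 Bb4 G4 sounds A3 Cb4 Eb4 C4.
Then write for Bb soprano saxophone: it sounds a major second below written, so the part must be a major second above concert.
A3 → B3
Cb4 → Db4
Eb4 → F4
C4 → D4

B3 Db4 F4 D4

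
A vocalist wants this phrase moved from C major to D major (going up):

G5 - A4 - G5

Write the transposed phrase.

A5 B4 A5

C major to D major up is a major second, so every note moves up by that interval.
G5 -> A5
A4 -> B4
G5 -> A5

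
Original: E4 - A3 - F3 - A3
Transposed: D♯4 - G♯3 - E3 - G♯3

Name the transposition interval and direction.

Take the first pair: E4 → D#4. E to D spans 2 letter names, so the interval is some kind of second.
D#4 to E4 is 1 semitone, which makes it a minor second; the second version is lower, so the direction is down.
Checking another pair — A3 → G#3 — gives the same interval.

down a minor second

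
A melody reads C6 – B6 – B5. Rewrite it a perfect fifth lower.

F5 E6 E5

C6 down a perfect fifth is F5.
B6 down a perfect fifth is E6.
B5 down a perfect fifth is E5.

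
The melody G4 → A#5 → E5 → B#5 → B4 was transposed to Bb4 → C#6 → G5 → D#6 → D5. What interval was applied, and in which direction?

up a minor third

Take the first pair: G4 → Bb4. G to B spans 3 letter names, so the interval is some kind of third.
G4 to Bb4 is 3 semitones, which makes it a minor third; the second version is higher, so the direction is up.
Checking another pair — B4 → D5 — gives the same interval.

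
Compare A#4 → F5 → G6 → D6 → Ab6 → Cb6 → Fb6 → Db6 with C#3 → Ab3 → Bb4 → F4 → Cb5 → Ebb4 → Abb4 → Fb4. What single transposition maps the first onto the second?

down a major thirteenth

From A#4 to C#3 is 13 letter names — a thirteenth of some quality.
C#3 to A#4 is 21 semitones, which makes it a major thirteenth; the second version is lower, so the direction is down.
Checking another pair — Db6 → Fb4 — gives the same interval.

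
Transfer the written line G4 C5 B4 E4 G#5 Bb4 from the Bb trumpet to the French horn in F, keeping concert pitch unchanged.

C5 F5 E5 A4 C#6 Eb5

First find concert pitch: the Bb trumpet sounds a major second below written, so G4 C5 B4 E4 G#5 Bb4 sounds F4 Bb4 A4 D4 F#5 Ab4.
Then write for French horn in F: it sounds a perfect fifth below written, so the part must be a perfect fifth above concert.
F4 → C5
Bb4 → F5
A4 → E5
D4 → A4
F#5 → C#6
Ab4 → Eb5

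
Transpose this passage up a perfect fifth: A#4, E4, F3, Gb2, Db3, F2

E#5 B4 C4 Db3 Ab3 C3

A#4 up a perfect fifth is E#5.
E4 up a perfect fifth is B4.
F3 up a perfect fifth is C4.
Gb2: a fifth up reaches D, and 7 semitones makes it Db3.
Db3: a fifth up reaches A, and 7 semitones makes it Ab3.
F2: a fifth up reaches C, and 7 semitones makes it C3.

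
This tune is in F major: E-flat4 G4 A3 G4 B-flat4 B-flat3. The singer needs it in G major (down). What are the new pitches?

F3 A3 B2 A3 C4 C3

From F down to G is a minor seventh; apply that to each pitch.
Eb4 → F3
G4 → A3
A3 → B2
G4 → A3
Bb4 → C4
Bb3 → C3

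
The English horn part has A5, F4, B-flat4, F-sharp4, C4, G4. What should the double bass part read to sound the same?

First find concert pitch: the English horn sounds a perfect fifth below written, so A5 F4 B-flat4 F-sharp4 C4 G4 sounds D5 Bb3 Eb4 B3 F3 C4.
Then write for double bass: it sounds a perfect octave below written, so the part must be a perfect octave above concert.
D5 → D6
Bb3 → Bb4
Eb4 → Eb5
B3 → B4
F3 → F4
C4 → C5

D6 Bb4 Eb5 B4 F4 C5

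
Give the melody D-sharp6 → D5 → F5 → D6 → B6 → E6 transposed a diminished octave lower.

D#6: an octave down reaches D, and 11 semitones makes it D##5.
A diminished octave down from D5 gives D#4.
A diminished octave down from F5 gives F#4.
D6 down a diminished octave is D#5.
B6: an octave down reaches B, and 11 semitones makes it B#5.
A diminished octave down from E6 gives E#5.

D##5 D#4 F#4 D#5 B#5 E#5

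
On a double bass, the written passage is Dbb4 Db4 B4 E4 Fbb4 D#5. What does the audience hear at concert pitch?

Written C4 on the double bass sounds as C3, a perfect octave lower; apply that shift to every note.
Dbb4 -> Dbb3
Db4 -> Db3
B4 -> B3
E4 -> E3
Fbb4 -> Fbb3
D#5 -> D#4

Dbb3 Db3 B3 E3 Fbb3 D#4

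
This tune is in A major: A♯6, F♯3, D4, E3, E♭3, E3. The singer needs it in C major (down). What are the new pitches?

C#6 A2 F3 G2 Gb2 G2

A major to C major down is a major sixth, so every note moves down by that interval.
A#6 -> C#6
F#3 -> A2
D4 -> F3
E3 -> G2
Eb3 -> Gb2
E3 -> G2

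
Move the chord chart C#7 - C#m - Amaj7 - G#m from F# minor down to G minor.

D7 Dm Bbmaj7 Am

F# minor down to G minor is a major seventh; each chord root moves by that interval while the quality stays the same.
C#7: root C# down a major seventh → D, giving D7.
C#m: root C# down a major seventh → D, giving Dm.
Amaj7: root A down a major seventh → Bb, giving Bbmaj7.
G#m: root G# down a major seventh → A, giving Am.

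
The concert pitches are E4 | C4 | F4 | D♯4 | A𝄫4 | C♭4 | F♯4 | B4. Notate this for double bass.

Written C4 sounds as C3 on the double bass, so concert pitches are written a perfect octave up.
E4 to E5
C4 to C5
F4 to F5
D#4 to D#5
Abb4 to Abb5
Cb4 to Cb5
F#4 to F#5
B4 to B5

E5 C5 F5 D#5 Abb5 Cb5 F#5 B5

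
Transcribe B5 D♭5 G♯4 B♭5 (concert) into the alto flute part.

Written C4 sounds as G3 on the alto flute, so concert pitches are written a perfect fourth up.
B5 becomes E6
Db5 becomes Gb5
G#4 becomes C#5
Bb5 becomes Eb6

E6 Gb5 C#5 Eb6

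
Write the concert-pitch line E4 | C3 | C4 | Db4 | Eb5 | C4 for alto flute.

A4 F3 F4 Gb4 Ab5 F4

The alto flute sounds a perfect fourth below written, so the written part must be a perfect fourth above concert — transpose each note up.
E4 becomes A4
C3 becomes F3
C4 becomes F4
Db4 becomes Gb4
Eb5 becomes Ab5
C4 becomes F4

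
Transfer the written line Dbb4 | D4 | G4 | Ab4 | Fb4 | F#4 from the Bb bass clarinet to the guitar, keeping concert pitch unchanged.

Cbb4 C4 F4 Gb4 Ebb4 E4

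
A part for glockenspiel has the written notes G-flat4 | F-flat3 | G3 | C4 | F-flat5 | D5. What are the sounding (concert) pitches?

Gb6 Fb5 G5 C6 Fb7 D7

The glockenspiel sounds a perfect fifteenth above written, so transpose each written note up a perfect fifteenth.
Gb4 -> Gb6
Fb3 -> Fb5
G3 -> G5
C4 -> C6
Fb5 -> Fb7
D5 -> D7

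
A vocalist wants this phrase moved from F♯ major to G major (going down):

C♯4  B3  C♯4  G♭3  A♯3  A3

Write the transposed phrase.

F♯ major to G major down is a major seventh, so every note moves down by that interval.
C#4 → D3
B3 → C3
C#4 → D3
Gb3 → Abb2
A#3 → B2
A3 → Bb2

D3 C3 D3 Abb2 B2 Bb2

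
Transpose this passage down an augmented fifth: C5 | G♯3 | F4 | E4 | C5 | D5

C5 to Fb4
G#3 to C3
F4 to Bbb3
E4 to Ab3
C5 to Fb4
D5 to Gb4

Fb4 C3 Bbb3 Ab3 Fb4 Gb4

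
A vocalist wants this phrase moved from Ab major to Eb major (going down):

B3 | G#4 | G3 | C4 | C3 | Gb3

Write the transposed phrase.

From Ab down to Eb is a perfect fourth; apply that to each pitch.
B3 to F#3
G#4 to D#4
G3 to D3
C4 to G3
C3 to G2
Gb3 to Db3

F#3 D#4 D3 G3 G2 Db3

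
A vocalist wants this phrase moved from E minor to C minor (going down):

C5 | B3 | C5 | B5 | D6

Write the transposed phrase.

Ab4 G3 Ab4 G5 Bb5

From E down to C is a major third; apply that to each pitch.
C5 gives Ab4
B3 gives G3
C5 gives Ab4
B5 gives G5
D6 gives Bb5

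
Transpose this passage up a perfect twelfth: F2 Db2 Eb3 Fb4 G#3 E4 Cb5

F2: a twelfth up reaches C, and 19 semitones makes it C4.
Db2: a twelfth up reaches A, and 19 semitones makes it Ab3.
A perfect twelfth up from Eb3 gives Bb4.
A perfect twelfth up from Fb4 gives Cb6.
G#3: a twelfth up reaches D, and 19 semitones makes it D#5.
E4 up a perfect twelfth is B5.
A perfect twelfth up from Cb5 gives Gb6.

C4 Ab3 Bb4 Cb6 D#5 B5 Gb6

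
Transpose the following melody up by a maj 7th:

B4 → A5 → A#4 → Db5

B4: a seventh up reaches A, and 11 semitones makes it A#5.
A5: a seventh up reaches G, and 11 semitones makes it G#6.
A major seventh up from A#4 gives G##5.
Db5 up a major seventh is C6.

A#5 G#6 G##5 C6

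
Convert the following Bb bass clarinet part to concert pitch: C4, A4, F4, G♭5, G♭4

Written C4 on the Bb bass clarinet sounds as Bb2, a major ninth lower; apply that shift to every note.
C4 → Bb2
A4 → G3
F4 → Eb3
Gb5 → Fb4
Gb4 → Fb3

Bb2 G3 Eb3 Fb4 Fb3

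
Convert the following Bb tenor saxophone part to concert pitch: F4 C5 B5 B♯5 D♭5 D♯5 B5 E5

The Bb tenor saxophone sounds a major ninth below written, so transpose each written note down a major ninth.
F4 → Eb3
C5 → Bb3
B5 → A4
B#5 → A#4
Db5 → Cb4
D#5 → C#4
B5 → A4
E5 → D4

Eb3 Bb3 A4 A#4 Cb4 C#4 A4 D4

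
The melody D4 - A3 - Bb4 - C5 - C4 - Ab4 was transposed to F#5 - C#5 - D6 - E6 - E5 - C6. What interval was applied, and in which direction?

up a major tenth

Take the first pair: D4 → F#5. D to F spans 10 letter names, so the interval is some kind of tenth.
D4 to F#5 is 16 semitones, which makes it a major tenth; the second version is higher, so the direction is up.
Checking another pair — Ab4 → C6 — gives the same interval.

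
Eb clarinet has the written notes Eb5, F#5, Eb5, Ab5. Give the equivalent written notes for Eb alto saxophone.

Eb6 F#6 Eb6 Ab6

First find concert pitch: the Eb clarinet sounds a minor third above written, so Eb5 F#5 Eb5 Ab5 sounds Gb5 A5 Gb5 Cb6.
Then write for Eb alto saxophone: it sounds a major sixth below written, so the part must be a major sixth above concert.
Gb5 → Eb6
A5 → F#6
Gb5 → Eb6
Cb6 → Ab6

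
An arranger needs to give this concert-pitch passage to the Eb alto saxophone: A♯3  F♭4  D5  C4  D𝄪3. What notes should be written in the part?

Written C4 sounds as Eb3 on the Eb alto saxophone, so concert pitches are written a major sixth up.
A#3 → F##4
Fb4 → Db5
D5 → B5
C4 → A4
D##3 → B##3

F##4 Db5 B5 A4 B##3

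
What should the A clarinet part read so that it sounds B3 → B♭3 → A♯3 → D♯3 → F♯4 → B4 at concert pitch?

D4 Db4 C#4 F#3 A4 D5

Written C4 sounds as A3 on the A clarinet, so concert pitches are written a minor third up.
B3 to D4
Bb3 to Db4
A#3 to C#4
D#3 to F#3
F#4 to A4
B4 to D5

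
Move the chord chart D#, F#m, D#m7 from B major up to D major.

B major up to D major is a minor third; each chord root moves by that interval while the quality stays the same.
D#: root D# up a minor third → F#, giving F#.
F#m: root F# up a minor third → A, giving Am.
D#m7: root D# up a minor third → F#, giving F#m7.

F# Am F#m7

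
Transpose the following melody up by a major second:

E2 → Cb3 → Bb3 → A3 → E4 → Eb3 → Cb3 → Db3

E2 to F#2
Cb3 to Db3
Bb3 to C4
A3 to B3
E4 to F#4
Eb3 to F3
Cb3 to Db3
Db3 to Eb3

F#2 Db3 C4 B3 F#4 F3 Db3 Eb3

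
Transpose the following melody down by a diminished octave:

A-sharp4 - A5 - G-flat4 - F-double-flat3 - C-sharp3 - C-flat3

A diminished octave down from A#4 gives A##3.
A5: an octave down reaches A, and 11 semitones makes it A#4.
Gb4: an octave down reaches G, and 11 semitones makes it G3.
Fbb3 down a diminished octave is Fb2.
C#3 down a diminished octave is C##2.
Cb3 down a diminished octave is C2.

A##3 A#4 G3 Fb2 C##2 C2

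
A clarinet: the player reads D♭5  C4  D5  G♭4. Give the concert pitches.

Written C4 on the A clarinet sounds as A3, a minor third lower; apply that shift to every note.
Db5 to Bb4
C4 to A3
D5 to B4
Gb4 to Eb4

Bb4 A3 B4 Eb4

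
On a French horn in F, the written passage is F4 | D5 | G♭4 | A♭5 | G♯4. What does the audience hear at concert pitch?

Bb3 G4 Cb4 Db5 C#4

Written C4 on the French horn in F sounds as F3, a perfect fifth lower; apply that shift to every note.
F4 -> Bb3
D5 -> G4
Gb4 -> Cb4
Ab5 -> Db5
G#4 -> C#4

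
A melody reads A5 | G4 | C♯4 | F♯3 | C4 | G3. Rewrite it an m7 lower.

B4 A3 D#3 G#2 D3 A2

A5: a seventh down reaches B, and 10 semitones makes it B4.
G4: a seventh down reaches A, and 10 semitones makes it A3.
A minor seventh down from C#4 gives D#3.
F#3 down a minor seventh is G#2.
A minor seventh down from C4 gives D3.
G3: a seventh down reaches A, and 10 semitones makes it A2.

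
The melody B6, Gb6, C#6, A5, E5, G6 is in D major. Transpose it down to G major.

E6 Cb6 F#5 D5 A4 C6

From D down to G is a perfect fifth; apply that to each pitch.
B6 to E6
Gb6 to Cb6
C#6 to F#5
A5 to D5
E5 to A4
G6 to C6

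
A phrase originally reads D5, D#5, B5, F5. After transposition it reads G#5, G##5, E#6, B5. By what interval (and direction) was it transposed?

up an augmented fourth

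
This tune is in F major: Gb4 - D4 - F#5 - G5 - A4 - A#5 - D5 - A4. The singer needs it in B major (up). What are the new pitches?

C5 G#4 B#5 C#6 D#5 D##6 G#5 D#5

F major to B major up is an augmented fourth, so every note moves up by that interval.
Gb4 -> C5
D4 -> G#4
F#5 -> B#5
G5 -> C#6
A4 -> D#5
A#5 -> D##6
D5 -> G#5
A4 -> D#5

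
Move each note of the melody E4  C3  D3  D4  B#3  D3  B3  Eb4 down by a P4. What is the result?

E4 → B3
C3 → G2
D3 → A2
D4 → A3
B#3 → F##3
D3 → A2
B3 → F#3
Eb4 → Bb3

B3 G2 A2 A3 F##3 A2 F#3 Bb3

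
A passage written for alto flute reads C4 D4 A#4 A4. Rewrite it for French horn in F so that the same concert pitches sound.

D4 E4 B#4 B4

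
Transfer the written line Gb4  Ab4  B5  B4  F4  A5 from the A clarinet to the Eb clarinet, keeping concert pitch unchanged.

C4 D4 E#5 E#4 B3 D#5

First find concert pitch: the A clarinet sounds a minor third below written, so Gb4 Ab4 B5 B4 F4 A5 sounds Eb4 F4 G#5 G#4 D4 F#5.
Then write for Eb clarinet: it sounds a minor third above written, so the part must be a minor third below concert.
Eb4 → C4
F4 → D4
G#5 → E#5
G#4 → E#4
D4 → B3
F#5 → D#5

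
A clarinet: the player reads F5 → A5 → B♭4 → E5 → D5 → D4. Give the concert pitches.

Written C4 on the A clarinet sounds as A3, a minor third lower; apply that shift to every note.
F5 becomes D5
A5 becomes F#5
Bb4 becomes G4
E5 becomes C#5
D5 becomes B4
D4 becomes B3

D5 F#5 G4 C#5 B4 B3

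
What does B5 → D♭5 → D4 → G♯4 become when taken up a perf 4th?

E6 Gb5 G4 C#5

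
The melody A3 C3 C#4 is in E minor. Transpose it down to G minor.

C3 Eb2 E3

From E down to G is a major sixth; apply that to each pitch.
A3 → C3
C3 → Eb2
C#4 → E3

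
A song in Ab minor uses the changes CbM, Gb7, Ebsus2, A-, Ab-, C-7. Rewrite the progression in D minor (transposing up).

FM C7 Asus2 D#- D- F#-7

Ab minor up to D minor is an augmented fourth; each chord root moves by that interval while the quality stays the same.
CbM: root Cb up an augmented fourth → F, giving FM.
Gb7: root Gb up an augmented fourth → C, giving C7.
Ebsus2: root Eb up an augmented fourth → A, giving Asus2.
A-: root A up an augmented fourth → D#, giving D#-.
Ab-: root Ab up an augmented fourth → D, giving D-.
C-7: root C up an augmented fourth → F#, giving F#-7.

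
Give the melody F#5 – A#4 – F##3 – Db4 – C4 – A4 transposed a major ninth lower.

E4 G#3 E#2 Cb3 Bb2 G3

A major ninth down from F#5 gives E4.
A#4: a ninth down reaches G, and 14 semitones makes it G#3.
F##3: a ninth down reaches E, and 14 semitones makes it E#2.
A major ninth down from Db4 gives Cb3.
C4 down a major ninth is Bb2.
A4 down a major ninth is G3.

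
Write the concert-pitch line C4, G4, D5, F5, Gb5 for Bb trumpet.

D4 A4 E5 G5 Ab5

The Bb trumpet sounds a major second below written, so the written part must be a major second above concert — transpose each note up.
C4 gives D4
G4 gives A4
D5 gives E5
F5 gives G5
Gb5 gives Ab5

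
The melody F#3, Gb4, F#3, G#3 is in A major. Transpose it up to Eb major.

C4 Dbb5 C4 D4

From A up to Eb is a diminished fifth; apply that to each pitch.
F#3 → C4
Gb4 → Dbb5
F#3 → C4
G#3 → D4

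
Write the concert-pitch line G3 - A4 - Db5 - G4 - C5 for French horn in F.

Written C4 sounds as F3 on the French horn in F, so concert pitches are written a perfect fifth up.
G3 → D4
A4 → E5
Db5 → Ab5
G4 → D5
C5 → G5

D4 E5 Ab5 D5 G5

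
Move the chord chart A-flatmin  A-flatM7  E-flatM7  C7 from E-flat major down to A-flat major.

E-flat major down to A-flat major is a perfect fifth; each chord root moves by that interval while the quality stays the same.
A-flatmin: root A-flat down a perfect fifth → Db, giving Dbmin.
A-flatM7: root A-flat down a perfect fifth → Db, giving DbM7.
E-flatM7: root E-flat down a perfect fifth → Ab, giving AbM7.
C7: root C down a perfect fifth → F, giving F7.

Dbmin DbM7 AbM7 F7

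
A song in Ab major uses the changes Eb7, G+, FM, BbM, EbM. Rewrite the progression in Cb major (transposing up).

Gb7 Bb+ AbM DbM GbM

Ab major up to Cb major is a minor third; each chord root moves by that interval while the quality stays the same.
Eb7: root Eb up a minor third → Gb, giving Gb7.
G+: root G up a minor third → Bb, giving Bb+.
FM: root F up a minor third → Ab, giving AbM.
BbM: root Bb up a minor third → Db, giving DbM.
EbM: root Eb up a minor third → Gb, giving GbM.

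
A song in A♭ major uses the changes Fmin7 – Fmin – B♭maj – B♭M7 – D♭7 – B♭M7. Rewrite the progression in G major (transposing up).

A♭ major up to G major is a major seventh; each chord root moves by that interval while the quality stays the same.
Fmin7: root F up a major seventh → E, giving Emin7.
Fmin: root F up a major seventh → E, giving Emin.
B♭maj: root B♭ up a major seventh → A, giving Amaj.
B♭M7: root B♭ up a major seventh → A, giving AM7.
D♭7: root D♭ up a major seventh → C, giving C7.
B♭M7: root B♭ up a major seventh → A, giving AM7.

Emin7 Emin Amaj AM7 C7 AM7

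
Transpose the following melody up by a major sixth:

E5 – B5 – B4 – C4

C#6 G#6 G#5 A4

E5 up a major sixth is C#6.
A major sixth up from B5 gives G#6.
B4: a sixth up reaches G, and 9 semitones makes it G#5.
A major sixth up from C4 gives A4.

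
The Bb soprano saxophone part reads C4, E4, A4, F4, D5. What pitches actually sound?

Bb3 D4 G4 Eb4 C5

Written C4 on the Bb soprano saxophone sounds as Bb3, a major second lower; apply that shift to every note.
C4 becomes Bb3
E4 becomes D4
A4 becomes G4
F4 becomes Eb4
D5 becomes C5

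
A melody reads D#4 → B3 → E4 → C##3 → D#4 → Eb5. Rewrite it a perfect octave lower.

D#4 gives D#3
B3 gives B2
E4 gives E3
C##3 gives C##2
D#4 gives D#3
Eb5 gives Eb4

D#3 B2 E3 C##2 D#3 Eb4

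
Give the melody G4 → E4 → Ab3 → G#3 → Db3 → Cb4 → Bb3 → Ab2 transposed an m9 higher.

Ab5 F5 Bbb4 A4 Ebb4 Dbb5 Cb5 Bbb3

G4 to Ab5
E4 to F5
Ab3 to Bbb4
G#3 to A4
Db3 to Ebb4
Cb4 to Dbb5
Bb3 to Cb5
Ab2 to Bbb3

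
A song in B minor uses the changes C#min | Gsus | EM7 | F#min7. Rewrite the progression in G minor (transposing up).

B minor up to G minor is a minor sixth; each chord root moves by that interval while the quality stays the same.
C#min: root C# up a minor sixth → A, giving Amin.
Gsus: root G up a minor sixth → Eb, giving Ebsus.
EM7: root E up a minor sixth → C, giving CM7.
F#min7: root F# up a minor sixth → D, giving Dmin7.

Amin Ebsus CM7 Dmin7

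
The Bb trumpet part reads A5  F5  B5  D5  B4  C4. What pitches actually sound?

G5 Eb5 A5 C5 A4 Bb3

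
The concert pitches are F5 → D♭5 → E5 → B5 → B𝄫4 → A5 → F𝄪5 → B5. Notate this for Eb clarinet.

D5 Bb4 C#5 G#5 Gb4 F#5 D##5 G#5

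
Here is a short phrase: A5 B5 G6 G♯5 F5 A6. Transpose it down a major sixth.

C5 D5 Bb5 B4 Ab4 C6

A major sixth down from A5 gives C5.
B5: a sixth down reaches D, and 9 semitones makes it D5.
G6: a sixth down reaches B, and 9 semitones makes it Bb5.
G#5: a sixth down reaches B, and 9 semitones makes it B4.
F5: a sixth down reaches A, and 9 semitones makes it Ab4.
A6 down a major sixth is C6.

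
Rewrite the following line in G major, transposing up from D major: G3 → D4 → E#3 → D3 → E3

C4 G4 A#3 G3 A3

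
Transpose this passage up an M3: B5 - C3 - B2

D#6 E3 D#3

B5: a third up reaches D, and 4 semitones makes it D#6.
A major third up from C3 gives E3.
B2 up a major third is D#3.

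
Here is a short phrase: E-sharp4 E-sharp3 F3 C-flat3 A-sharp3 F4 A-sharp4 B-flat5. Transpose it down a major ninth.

D#3 D#2 Eb2 Bbb1 G#2 Eb3 G#3 Ab4

E#4 to D#3
E#3 to D#2
F3 to Eb2
Cb3 to Bbb1
A#3 to G#2
F4 to Eb3
A#4 to G#3
Bb5 to Ab4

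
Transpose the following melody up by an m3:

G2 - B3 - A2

Bb2 D4 C3

G2 → Bb2
B3 → D4
A2 → C3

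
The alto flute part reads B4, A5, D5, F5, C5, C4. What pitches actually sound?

F#4 E5 A4 C5 G4 G3

The alto flute sounds a perfect fourth below written, so transpose each written note down a perfect fourth.
B4 gives F#4
A5 gives E5
D5 gives A4
F5 gives C5
C5 gives G4
C4 gives G3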